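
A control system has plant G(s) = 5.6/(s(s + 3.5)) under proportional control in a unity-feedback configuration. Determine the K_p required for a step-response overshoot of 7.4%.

K_p = 1.34

From %OS = 100·exp(−πζ/√(1−ζ²)) = 7.4%, ζ = −ln(0.074)/√(π²+ln²(0.074)) = 0.6381.
Characteristic equation s² + 3.5s + 5.6K_p = 0 gives ζ = 3.5/(2√(5.6K_p)).
Setting ζ = 0.6381: √(5.6K_p) = 3.5/(2·0.6381) = 2.742, so K_p = 7.521/5.6 = 1.34.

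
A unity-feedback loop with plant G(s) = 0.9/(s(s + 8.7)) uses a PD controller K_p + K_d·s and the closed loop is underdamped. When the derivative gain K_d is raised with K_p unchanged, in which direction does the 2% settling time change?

decrease

Characteristic equation s² + (8.7 + 0.9K_d)s + 0.9K_p = 0: raising K_d increases ζω_n = (8.7+0.9K_d)/2 while the loop stays underdamped, so T_s ≈ 4/(ζω_n) decreases.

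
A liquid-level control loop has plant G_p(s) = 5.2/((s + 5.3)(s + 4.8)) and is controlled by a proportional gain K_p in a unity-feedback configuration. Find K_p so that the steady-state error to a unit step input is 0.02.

K_p = 240

Steady-state error for a unit step on this type-0 loop is 1/(1 + K_p·G_p(0)).
G_p(0) = 0.2044. Require 1/(1 + K_p·0.2044) = 0.02, so 1 + 0.2044·K_p = 50.
K_p = (50 − 1)/0.2044 = 240.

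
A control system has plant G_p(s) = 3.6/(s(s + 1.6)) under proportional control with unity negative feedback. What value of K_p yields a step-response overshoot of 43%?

From %OS = 100·exp(−πζ/√(1−ζ²)) = 43%, ζ = −ln(0.43)/√(π²+ln²(0.43)) = 0.2594.
Characteristic equation s² + 1.6s + 3.6K_p = 0 gives ζ = 1.6/(2√(3.6K_p)).
Setting ζ = 0.2594: √(3.6K_p) = 1.6/(2·0.2594) = 3.084, so K_p = 9.508/3.6 = 2.64.

K_p = 2.64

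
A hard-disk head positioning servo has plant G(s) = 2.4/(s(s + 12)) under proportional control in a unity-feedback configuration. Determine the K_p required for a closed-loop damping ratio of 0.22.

K_p = 310

Closed-loop characteristic equation: s² + 12s + K_p·2.4 = 0.
So ω_n = √(2.4K_p) and 2ζω_n = 12, giving ζ = 12/(2√(2.4K_p)).
Setting ζ = 0.22: √(2.4K_p) = 12/(2·0.22) = 27.27, so K_p = 743.8/2.4 = 310.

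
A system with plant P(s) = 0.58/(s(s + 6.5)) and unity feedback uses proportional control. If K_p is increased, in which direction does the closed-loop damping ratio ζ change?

ζ = 6.5/(2√(0.58K_p)); increasing K_p raises the denominator, so ζ falls.

decrease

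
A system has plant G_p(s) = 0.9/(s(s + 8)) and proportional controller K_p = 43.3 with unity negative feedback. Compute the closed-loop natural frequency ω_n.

ω_n = 6.24 rad/s

1 + K_p·G_p(s) = 0 gives s² + 8s + 38.97 = 0.
Matching s² + 2ζω_n s + ω_n²: ω_n = √38.97 = 6.243 rad/s and 2ζω_n = 8, so ζ = 8/(2·6.243) = 0.641.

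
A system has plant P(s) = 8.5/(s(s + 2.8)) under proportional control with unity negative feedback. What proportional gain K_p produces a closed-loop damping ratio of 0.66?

K_p = 0.529

Closed-loop characteristic equation: s² + 2.8s + K_p·8.5 = 0.
So ω_n = √(8.5K_p) and 2ζω_n = 2.8, giving ζ = 2.8/(2√(8.5K_p)).
Setting ζ = 0.66: √(8.5K_p) = 2.8/(2·0.66) = 2.121, so K_p = 4.5/8.5 = 0.529.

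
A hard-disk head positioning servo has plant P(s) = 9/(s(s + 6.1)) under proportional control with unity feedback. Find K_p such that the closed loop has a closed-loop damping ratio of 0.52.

Closed-loop characteristic equation: s² + 6.1s + K_p·9 = 0.
So ω_n = √(9K_p) and 2ζω_n = 6.1, giving ζ = 6.1/(2√(9K_p)).
Setting ζ = 0.52: √(9K_p) = 6.1/(2·0.52) = 5.865, so K_p = 34.4/9 = 3.82.

K_p = 3.82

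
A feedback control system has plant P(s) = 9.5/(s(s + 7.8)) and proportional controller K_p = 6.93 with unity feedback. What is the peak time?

Closed-loop characteristic equation: s² + 7.8s + 65.83 = 0, so ω_n = 8.114 rad/s and ζ = 7.8/(2·8.114) = 0.4807.
Damped frequency ω_d = ω_n√(1−ζ²) = 7.115 rad/s, so peak time T_p = π/ω_d = 0.442 s.

T_p = 0.442 s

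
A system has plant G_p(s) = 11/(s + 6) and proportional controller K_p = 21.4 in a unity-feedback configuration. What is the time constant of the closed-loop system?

τ = 0.00414 s

Closed-loop transfer function: T(s) = K_p·G_p(s)/(1 + K_p·G_p(s)) = 235.4/(s + 6 + 235.4) = 235.4/(s + 241.4).
Time constant τ = 1/241.4 = 0.00414 s.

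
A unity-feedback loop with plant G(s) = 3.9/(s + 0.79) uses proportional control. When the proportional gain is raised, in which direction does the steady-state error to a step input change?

e_ss = 1/(1 + K_p·G(0)); a larger K_p raises the denominator, so e_ss decreases.

decrease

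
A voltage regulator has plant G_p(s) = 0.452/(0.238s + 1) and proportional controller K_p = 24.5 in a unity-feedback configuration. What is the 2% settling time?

Closed loop: T(s) = K_p·G_p/(1+K_p·G_p) = 11.07/(0.238s + 1 + 11.07), with pole at s = −(1 + 11.07)/0.238 = −50.73.
τ = 1/50.73 = 0.01971 s, so 2% settling time ≈ 4τ = 0.0788 s.

T_s ≈ 0.0788 s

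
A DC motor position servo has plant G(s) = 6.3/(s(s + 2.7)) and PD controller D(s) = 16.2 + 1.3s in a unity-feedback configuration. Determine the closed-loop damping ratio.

ζ = 0.539

Forward path: (16.2 + 1.3s)·6.3/(s(s+2.7)). The closed-loop characteristic equation is s² + (2.7 + 6.3·1.3)s + 6.3·16.2 = 0.
That is s² + 10.89s + 102.1 = 0, so ω_n = 10.1 rad/s and ζ = 10.89/(2·10.1) = 0.539.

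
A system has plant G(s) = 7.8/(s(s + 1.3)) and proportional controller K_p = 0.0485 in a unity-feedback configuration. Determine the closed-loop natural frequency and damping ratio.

With unity feedback the closed-loop characteristic equation is s² + 1.3s + 0.0485·7.8 = s² + 1.3s + 0.3783 = 0.
Matching s² + 2ζω_n s + ω_n²: ω_n = √0.3783 = 0.6151 rad/s and 2ζω_n = 1.3, so ζ = 1.3/(2·0.6151) = 1.06.

ω_n = 0.615 rad/s, ζ = 1.06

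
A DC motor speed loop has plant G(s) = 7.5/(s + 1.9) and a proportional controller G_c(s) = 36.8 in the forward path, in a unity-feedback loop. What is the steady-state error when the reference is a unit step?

The loop is type 0. Static position error constant K_pos = G_c(0)·G(0) = 36.8·3.947 = 145.3.
Steady-state error to a unit step: e_ss = 1/(1+K_pos) = 1/146.3 = 0.00684.

0.00684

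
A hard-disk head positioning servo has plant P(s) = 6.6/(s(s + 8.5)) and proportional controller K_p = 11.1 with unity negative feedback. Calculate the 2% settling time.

The closed-loop denominator s² + 8.5s + 73.26 gives ω_n = √73.26 = 8.559 and ζ = 8.5/(2ω_n) = 0.4965.
2% settling time T_s ≈ 4/(ζω_n) = 4/4.25 = 0.941 s.

T_s ≈ 0.941 s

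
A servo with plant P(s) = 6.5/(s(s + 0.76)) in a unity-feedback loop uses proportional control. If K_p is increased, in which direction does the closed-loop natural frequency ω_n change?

ω_n = √(6.5·K_p), which grows with K_p.

increase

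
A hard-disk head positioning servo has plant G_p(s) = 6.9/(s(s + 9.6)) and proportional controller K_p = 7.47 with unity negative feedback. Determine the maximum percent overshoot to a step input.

The closed-loop denominator s² + 9.6s + 51.54 gives ω_n = √51.54 = 7.179 and ζ = 9.6/(2ω_n) = 0.6686.
%OS = 100·exp(−πζ/√(1−ζ²)) = 100·exp(−π·0.6686/√0.553) = 5.93%.

5.93%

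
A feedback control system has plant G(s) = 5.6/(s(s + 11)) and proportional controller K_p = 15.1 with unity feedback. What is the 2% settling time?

T_s ≈ 0.727 s

From 1 + K_pG(s) = 0: s² + 11s + 84.56 = 0 ⇒ ω_n = 9.196, ζ = 0.5981.
2% settling time T_s ≈ 4/(ζω_n) = 4/5.5 = 0.727 s.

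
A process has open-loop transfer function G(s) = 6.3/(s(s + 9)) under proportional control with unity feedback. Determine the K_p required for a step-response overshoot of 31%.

From %OS = 100·exp(−πζ/√(1−ζ²)) = 31%, ζ = −ln(0.31)/√(π²+ln²(0.31)) = 0.3493.
Characteristic equation s² + 9s + 6.3K_p = 0 gives ζ = 9/(2√(6.3K_p)).
Setting ζ = 0.3493: √(6.3K_p) = 9/(2·0.3493) = 12.88, so K_p = 166/6.3 = 26.3.

K_p = 26.3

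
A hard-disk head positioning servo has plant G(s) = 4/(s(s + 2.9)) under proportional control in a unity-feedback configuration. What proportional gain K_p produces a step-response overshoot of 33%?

From %OS = 100·exp(−πζ/√(1−ζ²)) = 33%, ζ = −ln(0.33)/√(π²+ln²(0.33)) = 0.3328.
Characteristic equation s² + 2.9s + 4K_p = 0 gives ζ = 2.9/(2√(4K_p)).
Setting ζ = 0.3328: √(4K_p) = 2.9/(2·0.3328) = 4.357, so K_p = 18.99/4 = 4.75.

K_p = 4.75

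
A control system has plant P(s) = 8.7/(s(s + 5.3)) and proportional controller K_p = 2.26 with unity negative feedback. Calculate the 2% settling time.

Closed-loop characteristic equation: s² + 5.3s + 19.66 = 0, so ω_n = 4.434 rad/s and ζ = 5.3/(2·4.434) = 0.5976.
2% settling time T_s ≈ 4/(ζω_n) = 4/2.65 = 1.51 s.

T_s ≈ 1.51 s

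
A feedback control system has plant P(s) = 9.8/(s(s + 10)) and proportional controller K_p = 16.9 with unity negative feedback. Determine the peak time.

T_p = 0.265 s

Closed-loop characteristic equation: s² + 10s + 165.6 = 0, so ω_n = 12.87 rad/s and ζ = 10/(2·12.87) = 0.3885.
Damped frequency ω_d = ω_n√(1−ζ²) = 11.86 rad/s, so peak time T_p = π/ω_d = 0.265 s.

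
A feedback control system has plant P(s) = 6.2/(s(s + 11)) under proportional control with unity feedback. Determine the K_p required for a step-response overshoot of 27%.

From %OS = 100·exp(−πζ/√(1−ζ²)) = 27%, ζ = −ln(0.27)/√(π²+ln²(0.27)) = 0.3847.
Characteristic equation s² + 11s + 6.2K_p = 0 gives ζ = 11/(2√(6.2K_p)).
Setting ζ = 0.3847: √(6.2K_p) = 11/(2·0.3847) = 14.3, so K_p = 204.4/6.2 = 33.

K_p = 33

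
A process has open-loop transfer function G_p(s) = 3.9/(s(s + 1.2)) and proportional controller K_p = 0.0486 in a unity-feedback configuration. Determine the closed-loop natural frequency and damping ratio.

With unity feedback the closed-loop characteristic equation is s² + 1.2s + 0.0486·3.9 = s² + 1.2s + 0.1895 = 0.
Matching s² + 2ζω_n s + ω_n²: ω_n = √0.1895 = 0.4354 rad/s and 2ζω_n = 1.2, so ζ = 1.2/(2·0.4354) = 1.38.

ω_n = 0.435 rad/s, ζ = 1.38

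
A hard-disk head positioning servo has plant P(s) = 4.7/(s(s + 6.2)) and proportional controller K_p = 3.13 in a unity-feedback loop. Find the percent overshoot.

1.34%

Closed-loop characteristic equation: s² + 6.2s + 14.71 = 0, so ω_n = 3.835 rad/s and ζ = 6.2/(2·3.835) = 0.8082.
%OS = 100·exp(−πζ/√(1−ζ²)) = 100·exp(−π·0.8082/√0.3467) = 1.34%.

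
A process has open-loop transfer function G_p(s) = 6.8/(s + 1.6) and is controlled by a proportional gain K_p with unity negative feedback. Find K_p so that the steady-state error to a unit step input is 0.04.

K_p = 5.65

For a type-0 loop with proportional control, e_ss = 1/(1 + K_p·G_p(0)).
G_p(0) = 4.25. Require 1/(1 + K_p·4.25) = 0.04, so 1 + 4.25·K_p = 25.
K_p = (25 − 1)/4.25 = 5.65.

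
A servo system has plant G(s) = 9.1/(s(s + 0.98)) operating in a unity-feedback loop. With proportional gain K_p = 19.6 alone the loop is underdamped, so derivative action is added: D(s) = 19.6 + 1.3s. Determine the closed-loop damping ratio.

Forward path: (19.6 + 1.3s)·9.1/(s(s+0.98)). The closed-loop characteristic equation is s² + (0.98 + 9.1·1.3)s + 9.1·19.6 = 0.
That is s² + 12.81s + 178.4 = 0, so ω_n = 13.36 rad/s and ζ = 12.81/(2·13.36) = 0.4796.

ζ = 0.48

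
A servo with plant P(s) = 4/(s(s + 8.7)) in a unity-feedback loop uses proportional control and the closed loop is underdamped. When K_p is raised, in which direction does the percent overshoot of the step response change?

Characteristic equation s² + 8.7s + K_p·4 = 0: raising K_p raises ω_n while 2ζω_n = 8.7 is fixed, so ζ falls and overshoot grows.

increase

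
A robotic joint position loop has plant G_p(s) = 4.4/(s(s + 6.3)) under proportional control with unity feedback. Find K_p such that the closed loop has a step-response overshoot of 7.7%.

From %OS = 100·exp(−πζ/√(1−ζ²)) = 7.7%, ζ = −ln(0.077)/√(π²+ln²(0.077)) = 0.6323.
Characteristic equation s² + 6.3s + 4.4K_p = 0 gives ζ = 6.3/(2√(4.4K_p)).
Setting ζ = 0.6323: √(4.4K_p) = 6.3/(2·0.6323) = 4.982, so K_p = 24.82/4.4 = 5.64.

K_p = 5.64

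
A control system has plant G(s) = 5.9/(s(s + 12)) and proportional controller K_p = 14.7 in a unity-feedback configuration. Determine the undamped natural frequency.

ω_n = 9.31 rad/s

The closed-loop denominator is s(s+12) + 14.7·5.9 = s² + 12s + 86.73.
Matching s² + 2ζω_n s + ω_n²: ω_n = √86.73 = 9.313 rad/s and 2ζω_n = 12, so ζ = 12/(2·9.313) = 0.644.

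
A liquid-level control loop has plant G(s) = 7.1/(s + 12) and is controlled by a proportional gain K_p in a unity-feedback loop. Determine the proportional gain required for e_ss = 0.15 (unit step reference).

Steady-state error for a unit step on this type-0 loop is 1/(1 + K_p·G(0)).
G(0) = 0.5917. Require 1/(1 + K_p·0.5917) = 0.15, so 1 + 0.5917·K_p = 6.667.
K_p = (6.667 − 1)/0.5917 = 9.58.

K_p = 9.58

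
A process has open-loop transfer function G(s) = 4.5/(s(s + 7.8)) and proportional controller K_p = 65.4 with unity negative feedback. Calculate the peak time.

From 1 + K_pG(s) = 0: s² + 7.8s + 294.3 = 0 ⇒ ω_n = 17.16, ζ = 0.2273.
Damped frequency ω_d = ω_n√(1−ζ²) = 16.71 rad/s, so peak time T_p = π/ω_d = 0.188 s.

T_p = 0.188 s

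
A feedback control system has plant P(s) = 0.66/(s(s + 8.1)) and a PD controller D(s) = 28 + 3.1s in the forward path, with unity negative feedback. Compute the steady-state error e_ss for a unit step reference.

The open loop D(s)P(s) has a pole at the origin (type 1), so the static position error constant is infinite and e_ss = 1/(1+∞) = 0.

0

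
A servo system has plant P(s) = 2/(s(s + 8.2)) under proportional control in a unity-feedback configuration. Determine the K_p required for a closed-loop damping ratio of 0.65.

Closed-loop characteristic equation: s² + 8.2s + K_p·2 = 0.
So ω_n = √(2K_p) and 2ζω_n = 8.2, giving ζ = 8.2/(2√(2K_p)).
Setting ζ = 0.65: √(2K_p) = 8.2/(2·0.65) = 6.308, so K_p = 39.79/2 = 19.9.

K_p = 19.9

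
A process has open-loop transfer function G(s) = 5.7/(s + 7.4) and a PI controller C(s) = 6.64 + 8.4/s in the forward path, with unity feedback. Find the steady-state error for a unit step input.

The open loop C(s)G(s) has a pole at the origin (type 1), so the static position error constant is infinite and e_ss = 1/(1+∞) = 0.

0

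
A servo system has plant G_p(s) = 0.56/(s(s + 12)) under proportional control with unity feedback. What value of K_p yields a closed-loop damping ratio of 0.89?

Closed-loop characteristic equation: s² + 12s + K_p·0.56 = 0.
So ω_n = √(0.56K_p) and 2ζω_n = 12, giving ζ = 12/(2√(0.56K_p)).
Setting ζ = 0.89: √(0.56K_p) = 12/(2·0.89) = 6.742, so K_p = 45.45/0.56 = 81.2.

K_p = 81.2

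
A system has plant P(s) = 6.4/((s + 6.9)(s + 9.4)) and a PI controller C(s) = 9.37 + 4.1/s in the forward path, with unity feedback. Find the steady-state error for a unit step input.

The open loop C(s)P(s) has a pole at the origin (type 1), so the static position error constant is infinite and e_ss = 1/(1+∞) = 0.

0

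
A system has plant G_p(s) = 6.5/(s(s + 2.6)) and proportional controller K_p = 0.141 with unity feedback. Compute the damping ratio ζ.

ζ = 1.36

With unity feedback the closed-loop characteristic equation is s² + 2.6s + 0.141·6.5 = s² + 2.6s + 0.9165 = 0.
Matching s² + 2ζω_n s + ω_n²: ω_n = √0.9165 = 0.9573 rad/s and 2ζω_n = 2.6, so ζ = 2.6/(2·0.9573) = 1.36.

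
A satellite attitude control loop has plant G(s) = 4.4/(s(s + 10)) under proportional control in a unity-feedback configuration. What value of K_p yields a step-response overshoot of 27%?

From %OS = 100·exp(−πζ/√(1−ζ²)) = 27%, ζ = −ln(0.27)/√(π²+ln²(0.27)) = 0.3847.
Characteristic equation s² + 10s + 4.4K_p = 0 gives ζ = 10/(2√(4.4K_p)).
Setting ζ = 0.3847: √(4.4K_p) = 10/(2·0.3847) = 13, so K_p = 168.9/4.4 = 38.4.

K_p = 38.4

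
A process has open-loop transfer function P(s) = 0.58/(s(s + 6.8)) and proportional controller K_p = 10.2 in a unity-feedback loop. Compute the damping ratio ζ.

ζ = 1.4

The closed-loop denominator is s(s+6.8) + 10.2·0.58 = s² + 6.8s + 5.916.
So ω_n² = 5.916 ⇒ ω_n = 2.432 rad/s, and ζ = 6.8/(2ω_n) = 1.4.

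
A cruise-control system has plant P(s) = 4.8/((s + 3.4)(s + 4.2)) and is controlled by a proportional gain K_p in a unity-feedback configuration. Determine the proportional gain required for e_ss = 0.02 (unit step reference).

For a type-0 loop with proportional control, e_ss = 1/(1 + K_p·P(0)).
P(0) = 0.3361. Require 1/(1 + K_p·0.3361) = 0.02, so 1 + 0.3361·K_p = 50.
K_p = (50 − 1)/0.3361 = 146.

K_p = 146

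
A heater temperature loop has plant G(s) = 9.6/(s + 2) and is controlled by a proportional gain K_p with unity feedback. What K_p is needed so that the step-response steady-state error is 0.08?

K_p = 2.4

The loop is type 0, so e_ss(step) = 1/(1 + K_pos) with K_pos = K_p·G(0).
G(0) = 4.8. Require 1/(1 + K_p·4.8) = 0.08, so 1 + 4.8·K_p = 12.5.
K_p = (12.5 − 1)/4.8 = 2.4.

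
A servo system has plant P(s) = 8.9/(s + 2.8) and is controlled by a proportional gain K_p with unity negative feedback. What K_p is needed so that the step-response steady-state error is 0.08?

K_p = 3.62

The loop is type 0, so e_ss(step) = 1/(1 + K_pos) with K_pos = K_p·P(0).
P(0) = 3.179. Require 1/(1 + K_p·3.179) = 0.08, so 1 + 3.179·K_p = 12.5.
K_p = (12.5 − 1)/3.179 = 3.62.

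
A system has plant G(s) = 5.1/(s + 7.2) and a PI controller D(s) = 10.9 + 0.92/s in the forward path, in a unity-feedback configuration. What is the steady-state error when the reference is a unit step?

0

The open loop D(s)G(s) has a pole at the origin (type 1), so the static position error constant is infinite and e_ss = 1/(1+∞) = 0.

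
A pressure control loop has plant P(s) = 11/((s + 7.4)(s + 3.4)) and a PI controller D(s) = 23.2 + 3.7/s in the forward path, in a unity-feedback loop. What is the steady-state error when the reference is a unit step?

The open loop D(s)P(s) has a pole at the origin (type 1), so the static position error constant is infinite and e_ss = 1/(1+∞) = 0.

0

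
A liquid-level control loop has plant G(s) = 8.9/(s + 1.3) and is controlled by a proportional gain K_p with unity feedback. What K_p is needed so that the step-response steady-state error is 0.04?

Steady-state error for a unit step on this type-0 loop is 1/(1 + K_p·G(0)).
G(0) = 6.846. Require 1/(1 + K_p·6.846) = 0.04, so 1 + 6.846·K_p = 25.
K_p = (25 − 1)/6.846 = 3.51.

K_p = 3.51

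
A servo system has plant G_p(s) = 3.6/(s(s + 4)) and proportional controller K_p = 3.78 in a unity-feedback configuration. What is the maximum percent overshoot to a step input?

13.2%

From 1 + K_pG_p(s) = 0: s² + 4s + 13.61 = 0 ⇒ ω_n = 3.689, ζ = 0.5422.
%OS = 100·exp(−πζ/√(1−ζ²)) = 100·exp(−π·0.5422/√0.7061) = 13.2%.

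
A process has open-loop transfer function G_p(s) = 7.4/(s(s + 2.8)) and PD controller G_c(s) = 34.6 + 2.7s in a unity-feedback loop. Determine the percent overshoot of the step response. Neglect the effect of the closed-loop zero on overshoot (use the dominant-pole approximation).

4.14%

Forward path: (34.6 + 2.7s)·7.4/(s(s+2.8)). The closed-loop characteristic equation is s² + (2.8 + 7.4·2.7)s + 7.4·34.6 = 0.
That is s² + 22.78s + 256 = 0, so ω_n = 16 rad/s and ζ = 22.78/(2·16) = 0.7118.
%OS = 100·exp(−πζ/√(1−ζ²)) = 4.14%.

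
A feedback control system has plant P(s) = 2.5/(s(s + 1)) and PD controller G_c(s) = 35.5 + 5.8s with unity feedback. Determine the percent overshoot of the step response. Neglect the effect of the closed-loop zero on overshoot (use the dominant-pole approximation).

Forward path: (35.5 + 5.8s)·2.5/(s(s+1)). The closed-loop characteristic equation is s² + (1 + 2.5·5.8)s + 2.5·35.5 = 0.
That is s² + 15.5s + 88.75 = 0, so ω_n = 9.421 rad/s and ζ = 15.5/(2·9.421) = 0.8227.
%OS = 100·exp(−πζ/√(1−ζ²)) = 1.06%.

1.06%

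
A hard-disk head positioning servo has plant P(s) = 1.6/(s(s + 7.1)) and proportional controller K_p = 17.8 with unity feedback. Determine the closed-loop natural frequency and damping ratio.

ω_n = 5.34 rad/s, ζ = 0.665

The closed-loop denominator is s(s+7.1) + 17.8·1.6 = s² + 7.1s + 28.48.
So ω_n² = 28.48 ⇒ ω_n = 5.337 rad/s, and ζ = 7.1/(2ω_n) = 0.665.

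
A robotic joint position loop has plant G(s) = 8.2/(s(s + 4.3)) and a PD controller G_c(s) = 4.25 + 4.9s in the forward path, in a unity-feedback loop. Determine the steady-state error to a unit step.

The open loop G_c(s)G(s) has a pole at the origin (type 1), so the static position error constant is infinite and e_ss = 1/(1+∞) = 0.

0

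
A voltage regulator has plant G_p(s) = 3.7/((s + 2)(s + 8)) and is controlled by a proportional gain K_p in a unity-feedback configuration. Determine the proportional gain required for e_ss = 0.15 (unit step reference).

K_p = 24.5

Steady-state error for a unit step on this type-0 loop is 1/(1 + K_p·G_p(0)).
G_p(0) = 0.2313. Require 1/(1 + K_p·0.2313) = 0.15, so 1 + 0.2313·K_p = 6.667.
K_p = (6.667 − 1)/0.2313 = 24.5.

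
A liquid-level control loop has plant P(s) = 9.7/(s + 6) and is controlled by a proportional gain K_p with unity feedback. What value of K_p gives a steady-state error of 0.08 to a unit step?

K_p = 7.11

For a type-0 loop with proportional control, e_ss = 1/(1 + K_p·P(0)).
P(0) = 1.617. Require 1/(1 + K_p·1.617) = 0.08, so 1 + 1.617·K_p = 12.5.
K_p = (12.5 − 1)/1.617 = 7.11.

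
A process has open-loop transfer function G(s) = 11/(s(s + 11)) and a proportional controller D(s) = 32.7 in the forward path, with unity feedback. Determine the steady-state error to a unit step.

0

The open loop D(s)G(s) has a pole at the origin (type 1), so the static position error constant is infinite and e_ss = 1/(1+∞) = 0.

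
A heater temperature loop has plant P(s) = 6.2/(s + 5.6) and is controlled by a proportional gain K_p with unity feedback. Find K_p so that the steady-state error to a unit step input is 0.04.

K_p = 21.7

For a type-0 loop with proportional control, e_ss = 1/(1 + K_p·P(0)).
P(0) = 1.107. Require 1/(1 + K_p·1.107) = 0.04, so 1 + 1.107·K_p = 25.
K_p = (25 − 1)/1.107 = 21.7.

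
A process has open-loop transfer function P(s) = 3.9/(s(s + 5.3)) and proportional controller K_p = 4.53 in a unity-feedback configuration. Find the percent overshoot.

7.79%

Closed-loop characteristic equation: s² + 5.3s + 17.67 = 0, so ω_n = 4.203 rad/s and ζ = 5.3/(2·4.203) = 0.6305.
%OS = 100·exp(−πζ/√(1−ζ²)) = 100·exp(−π·0.6305/√0.6025) = 7.79%.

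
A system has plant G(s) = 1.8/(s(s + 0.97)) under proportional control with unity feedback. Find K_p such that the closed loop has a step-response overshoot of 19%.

From %OS = 100·exp(−πζ/√(1−ζ²)) = 19%, ζ = −ln(0.19)/√(π²+ln²(0.19)) = 0.4673.
Characteristic equation s² + 0.97s + 1.8K_p = 0 gives ζ = 0.97/(2√(1.8K_p)).
Setting ζ = 0.4673: √(1.8K_p) = 0.97/(2·0.4673) = 1.038, so K_p = 1.077/1.8 = 0.598.

K_p = 0.598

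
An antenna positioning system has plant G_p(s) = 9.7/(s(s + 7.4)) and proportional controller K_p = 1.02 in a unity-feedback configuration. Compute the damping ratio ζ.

ζ = 1.18

1 + K_p·G_p(s) = 0 gives s² + 7.4s + 9.894 = 0.
Matching s² + 2ζω_n s + ω_n²: ω_n = √9.894 = 3.145 rad/s and 2ζω_n = 7.4, so ζ = 7.4/(2·3.145) = 1.18.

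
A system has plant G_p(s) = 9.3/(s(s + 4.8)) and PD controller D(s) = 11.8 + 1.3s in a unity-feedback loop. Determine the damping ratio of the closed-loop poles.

Forward path: (11.8 + 1.3s)·9.3/(s(s+4.8)). The closed-loop characteristic equation is s² + (4.8 + 9.3·1.3)s + 9.3·11.8 = 0.
That is s² + 16.89s + 109.7 = 0, so ω_n = 10.48 rad/s and ζ = 16.89/(2·10.48) = 0.8062.

ζ = 0.806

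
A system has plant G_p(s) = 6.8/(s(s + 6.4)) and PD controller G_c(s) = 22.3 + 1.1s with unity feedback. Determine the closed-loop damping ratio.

ζ = 0.564

Forward path: (22.3 + 1.1s)·6.8/(s(s+6.4)). The closed-loop characteristic equation is s² + (6.4 + 6.8·1.1)s + 6.8·22.3 = 0.
That is s² + 13.88s + 151.6 = 0, so ω_n = 12.31 rad/s and ζ = 13.88/(2·12.31) = 0.5636.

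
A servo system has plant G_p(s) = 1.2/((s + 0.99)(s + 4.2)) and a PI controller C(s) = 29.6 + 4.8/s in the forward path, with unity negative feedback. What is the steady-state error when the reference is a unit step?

The open loop C(s)G_p(s) has a pole at the origin (type 1), so the static position error constant is infinite and e_ss = 1/(1+∞) = 0.

0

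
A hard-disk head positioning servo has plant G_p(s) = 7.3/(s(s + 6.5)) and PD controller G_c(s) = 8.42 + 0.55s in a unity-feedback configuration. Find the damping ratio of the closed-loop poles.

ζ = 0.671

Forward path: (8.42 + 0.55s)·7.3/(s(s+6.5)). The closed-loop characteristic equation is s² + (6.5 + 7.3·0.55)s + 7.3·8.42 = 0.
That is s² + 10.52s + 61.47 = 0, so ω_n = 7.84 rad/s and ζ = 10.52/(2·7.84) = 0.6706.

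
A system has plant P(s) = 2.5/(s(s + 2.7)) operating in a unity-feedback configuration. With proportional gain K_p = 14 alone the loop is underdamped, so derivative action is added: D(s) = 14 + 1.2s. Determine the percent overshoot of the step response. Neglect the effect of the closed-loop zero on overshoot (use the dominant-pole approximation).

17.8%

Forward path: (14 + 1.2s)·2.5/(s(s+2.7)). The closed-loop characteristic equation is s² + (2.7 + 2.5·1.2)s + 2.5·14 = 0.
That is s² + 5.7s + 35 = 0, so ω_n = 5.916 rad/s and ζ = 5.7/(2·5.916) = 0.4817.
%OS = 100·exp(−πζ/√(1−ζ²)) = 17.8%.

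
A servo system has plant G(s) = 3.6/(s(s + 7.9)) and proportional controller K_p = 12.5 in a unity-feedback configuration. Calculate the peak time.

Closed-loop characteristic equation: s² + 7.9s + 45 = 0, so ω_n = 6.708 rad/s and ζ = 7.9/(2·6.708) = 0.5888.
Damped frequency ω_d = ω_n√(1−ζ²) = 5.422 rad/s, so peak time T_p = π/ω_d = 0.579 s.

T_p = 0.579 s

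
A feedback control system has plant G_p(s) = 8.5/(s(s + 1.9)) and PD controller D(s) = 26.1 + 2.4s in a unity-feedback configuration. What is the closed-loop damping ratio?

Forward path: (26.1 + 2.4s)·8.5/(s(s+1.9)). The closed-loop characteristic equation is s² + (1.9 + 8.5·2.4)s + 8.5·26.1 = 0.
That is s² + 22.3s + 221.9 = 0, so ω_n = 14.89 rad/s and ζ = 22.3/(2·14.89) = 0.7486.

ζ = 0.749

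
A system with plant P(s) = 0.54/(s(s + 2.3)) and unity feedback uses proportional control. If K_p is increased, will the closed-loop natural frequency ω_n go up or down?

ω_n = √(0.54·K_p), which grows with K_p.

increase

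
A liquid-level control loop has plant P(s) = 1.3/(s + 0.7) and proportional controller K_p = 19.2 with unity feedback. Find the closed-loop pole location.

Closed-loop transfer function: T(s) = K_p·P(s)/(1 + K_p·P(s)) = 24.96/(s + 0.7 + 24.96) = 24.96/(s + 25.66).
The closed-loop pole is at s = −25.66.

s = -25.66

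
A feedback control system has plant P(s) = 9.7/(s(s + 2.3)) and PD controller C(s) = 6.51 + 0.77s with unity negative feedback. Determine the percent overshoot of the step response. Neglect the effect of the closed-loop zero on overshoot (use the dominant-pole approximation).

Forward path: (6.51 + 0.77s)·9.7/(s(s+2.3)). The closed-loop characteristic equation is s² + (2.3 + 9.7·0.77)s + 9.7·6.51 = 0.
That is s² + 9.769s + 63.15 = 0, so ω_n = 7.947 rad/s and ζ = 9.769/(2·7.947) = 0.6147.
%OS = 100·exp(−πζ/√(1−ζ²)) = 8.65%.

8.65%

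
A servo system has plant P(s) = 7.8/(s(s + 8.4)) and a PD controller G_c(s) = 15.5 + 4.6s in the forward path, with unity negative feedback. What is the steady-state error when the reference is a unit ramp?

The loop has one pole at the origin (type 1). Velocity error constant K_v = lim_{s→0} s·G_c(s)P(s) = 15.5·7.8/8.4 = 14.39.
Steady-state error to a unit ramp: e_ss = 1/K_v = 0.0695.

0.0695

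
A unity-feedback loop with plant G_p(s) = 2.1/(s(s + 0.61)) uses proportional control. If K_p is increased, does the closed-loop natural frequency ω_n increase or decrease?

ω_n = √(2.1·K_p), which grows with K_p.

increase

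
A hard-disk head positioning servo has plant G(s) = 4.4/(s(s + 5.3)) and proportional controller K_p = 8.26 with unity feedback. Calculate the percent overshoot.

21.5%

Closed-loop characteristic equation: s² + 5.3s + 36.34 = 0, so ω_n = 6.029 rad/s and ζ = 5.3/(2·6.029) = 0.4396.
%OS = 100·exp(−πζ/√(1−ζ²)) = 100·exp(−π·0.4396/√0.8068) = 21.5%.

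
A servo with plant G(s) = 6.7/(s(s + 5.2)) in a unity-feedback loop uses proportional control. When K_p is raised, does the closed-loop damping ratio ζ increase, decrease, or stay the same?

ζ = 5.2/(2√(6.7K_p)); increasing K_p raises the denominator, so ζ falls.

decrease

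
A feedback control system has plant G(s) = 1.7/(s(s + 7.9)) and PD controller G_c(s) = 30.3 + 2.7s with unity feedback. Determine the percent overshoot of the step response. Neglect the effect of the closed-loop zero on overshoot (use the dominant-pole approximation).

Forward path: (30.3 + 2.7s)·1.7/(s(s+7.9)). The closed-loop characteristic equation is s² + (7.9 + 1.7·2.7)s + 1.7·30.3 = 0.
That is s² + 12.49s + 51.51 = 0, so ω_n = 7.177 rad/s and ζ = 12.49/(2·7.177) = 0.8701.
%OS = 100·exp(−πζ/√(1−ζ²)) = 0.39%.

0.39%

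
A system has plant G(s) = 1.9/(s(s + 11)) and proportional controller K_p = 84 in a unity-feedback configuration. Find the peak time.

From 1 + K_pG(s) = 0: s² + 11s + 159.6 = 0 ⇒ ω_n = 12.63, ζ = 0.4354.
Damped frequency ω_d = ω_n√(1−ζ²) = 11.37 rad/s, so peak time T_p = π/ω_d = 0.276 s.

T_p = 0.276 s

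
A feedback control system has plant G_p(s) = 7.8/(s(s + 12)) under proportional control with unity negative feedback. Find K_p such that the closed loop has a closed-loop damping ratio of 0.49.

Closed-loop characteristic equation: s² + 12s + K_p·7.8 = 0.
So ω_n = √(7.8K_p) and 2ζω_n = 12, giving ζ = 12/(2√(7.8K_p)).
Setting ζ = 0.49: √(7.8K_p) = 12/(2·0.49) = 12.24, so K_p = 149.9/7.8 = 19.2.

K_p = 19.2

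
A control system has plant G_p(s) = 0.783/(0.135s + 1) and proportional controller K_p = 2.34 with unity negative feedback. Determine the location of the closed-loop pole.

Closed loop: T(s) = K_p·G_p/(1+K_p·G_p) = 1.832/(0.135s + 1 + 1.832), with pole at s = −(1 + 1.832)/0.135 = −20.98.

s = -20.98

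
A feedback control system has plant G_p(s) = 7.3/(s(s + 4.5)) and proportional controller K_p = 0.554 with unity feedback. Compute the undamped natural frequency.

With unity feedback the closed-loop characteristic equation is s² + 4.5s + 0.554·7.3 = s² + 4.5s + 4.044 = 0.
So ω_n² = 4.044 ⇒ ω_n = 2.011 rad/s, and ζ = 4.5/(2ω_n) = 1.12.

ω_n = 2.01 rad/s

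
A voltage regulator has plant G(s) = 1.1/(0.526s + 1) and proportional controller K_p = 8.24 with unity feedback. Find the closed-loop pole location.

s = -19.13

Closed loop: T(s) = K_p·G/(1+K_p·G) = 9.064/(0.526s + 1 + 9.064), with pole at s = −(1 + 9.064)/0.526 = −19.13.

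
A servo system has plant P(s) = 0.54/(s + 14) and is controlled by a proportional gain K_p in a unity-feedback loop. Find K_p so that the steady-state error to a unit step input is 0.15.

K_p = 147

Steady-state error for a unit step on this type-0 loop is 1/(1 + K_p·P(0)).
P(0) = 0.03857. Require 1/(1 + K_p·0.03857) = 0.15, so 1 + 0.03857·K_p = 6.667.
K_p = (6.667 − 1)/0.03857 = 147.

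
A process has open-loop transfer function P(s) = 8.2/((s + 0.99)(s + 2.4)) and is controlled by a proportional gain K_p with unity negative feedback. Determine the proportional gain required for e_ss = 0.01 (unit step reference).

Steady-state error for a unit step on this type-0 loop is 1/(1 + K_p·P(0)).
P(0) = 3.451. Require 1/(1 + K_p·3.451) = 0.01, so 1 + 3.451·K_p = 100.
K_p = (100 − 1)/3.451 = 28.7.

K_p = 28.7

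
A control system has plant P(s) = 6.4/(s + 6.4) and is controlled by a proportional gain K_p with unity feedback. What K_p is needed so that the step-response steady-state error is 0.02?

K_p = 49

Steady-state error for a unit step on this type-0 loop is 1/(1 + K_p·P(0)).
P(0) = 1. Require 1/(1 + K_p·1) = 0.02, so 1 + 1·K_p = 50.
K_p = (50 − 1)/1 = 49.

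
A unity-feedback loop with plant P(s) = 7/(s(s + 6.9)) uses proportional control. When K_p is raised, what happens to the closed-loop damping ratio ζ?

decrease

ζ = 6.9/(2√(7K_p)); increasing K_p raises the denominator, so ζ falls.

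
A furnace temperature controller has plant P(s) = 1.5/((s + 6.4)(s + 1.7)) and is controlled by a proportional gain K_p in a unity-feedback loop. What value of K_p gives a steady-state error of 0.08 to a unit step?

K_p = 83.4

For a type-0 loop with proportional control, e_ss = 1/(1 + K_p·P(0)).
P(0) = 0.1379. Require 1/(1 + K_p·0.1379) = 0.08, so 1 + 0.1379·K_p = 12.5.
K_p = (12.5 − 1)/0.1379 = 83.4.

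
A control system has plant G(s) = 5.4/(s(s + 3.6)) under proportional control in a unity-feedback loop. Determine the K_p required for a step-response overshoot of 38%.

From %OS = 100·exp(−πζ/√(1−ζ²)) = 38%, ζ = −ln(0.38)/√(π²+ln²(0.38)) = 0.2943.
Characteristic equation s² + 3.6s + 5.4K_p = 0 gives ζ = 3.6/(2√(5.4K_p)).
Setting ζ = 0.2943: √(5.4K_p) = 3.6/(2·0.2943) = 6.115, so K_p = 37.4/5.4 = 6.93.

K_p = 6.93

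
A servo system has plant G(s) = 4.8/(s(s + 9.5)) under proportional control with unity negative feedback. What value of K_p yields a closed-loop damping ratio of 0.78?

K_p = 7.73

Closed-loop characteristic equation: s² + 9.5s + K_p·4.8 = 0.
So ω_n = √(4.8K_p) and 2ζω_n = 9.5, giving ζ = 9.5/(2√(4.8K_p)).
Setting ζ = 0.78: √(4.8K_p) = 9.5/(2·0.78) = 6.09, so K_p = 37.08/4.8 = 7.73.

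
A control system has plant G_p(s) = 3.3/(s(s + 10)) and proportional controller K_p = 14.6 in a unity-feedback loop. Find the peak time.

Closed-loop characteristic equation: s² + 10s + 48.18 = 0, so ω_n = 6.941 rad/s and ζ = 10/(2·6.941) = 0.7203.
Damped frequency ω_d = ω_n√(1−ζ²) = 4.815 rad/s, so peak time T_p = π/ω_d = 0.653 s.

T_p = 0.653 s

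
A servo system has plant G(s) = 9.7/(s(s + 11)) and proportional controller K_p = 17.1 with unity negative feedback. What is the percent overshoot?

22.7%

Closed-loop characteristic equation: s² + 11s + 165.9 = 0, so ω_n = 12.88 rad/s and ζ = 11/(2·12.88) = 0.4271.
%OS = 100·exp(−πζ/√(1−ζ²)) = 100·exp(−π·0.4271/√0.8176) = 22.7%.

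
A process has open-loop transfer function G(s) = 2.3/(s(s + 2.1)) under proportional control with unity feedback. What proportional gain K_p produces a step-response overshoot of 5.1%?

K_p = 1.01

From %OS = 100·exp(−πζ/√(1−ζ²)) = 5.1%, ζ = −ln(0.051)/√(π²+ln²(0.051)) = 0.6877.
Characteristic equation s² + 2.1s + 2.3K_p = 0 gives ζ = 2.1/(2√(2.3K_p)).
Setting ζ = 0.6877: √(2.3K_p) = 2.1/(2·0.6877) = 1.527, so K_p = 2.331/2.3 = 1.01.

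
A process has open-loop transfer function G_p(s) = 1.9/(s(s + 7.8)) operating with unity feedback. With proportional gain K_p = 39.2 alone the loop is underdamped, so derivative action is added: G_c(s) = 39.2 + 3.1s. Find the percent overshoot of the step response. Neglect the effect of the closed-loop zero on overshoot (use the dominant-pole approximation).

1.67%

Forward path: (39.2 + 3.1s)·1.9/(s(s+7.8)). The closed-loop characteristic equation is s² + (7.8 + 1.9·3.1)s + 1.9·39.2 = 0.
That is s² + 13.69s + 74.48 = 0, so ω_n = 8.63 rad/s and ζ = 13.69/(2·8.63) = 0.7931.
%OS = 100·exp(−πζ/√(1−ζ²)) = 1.67%.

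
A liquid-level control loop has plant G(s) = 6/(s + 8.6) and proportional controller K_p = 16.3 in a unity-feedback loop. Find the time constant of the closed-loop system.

Closed-loop transfer function: T(s) = K_p·G(s)/(1 + K_p·G(s)) = 97.8/(s + 8.6 + 97.8) = 97.8/(s + 106.4).
Time constant τ = 1/106.4 = 0.0094 s.

τ = 0.0094 s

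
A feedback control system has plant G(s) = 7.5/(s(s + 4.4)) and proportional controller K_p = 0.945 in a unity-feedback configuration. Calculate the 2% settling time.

T_s ≈ 1.82 s

From 1 + K_pG(s) = 0: s² + 4.4s + 7.087 = 0 ⇒ ω_n = 2.662, ζ = 0.8264.
2% settling time T_s ≈ 4/(ζω_n) = 4/2.2 = 1.82 s.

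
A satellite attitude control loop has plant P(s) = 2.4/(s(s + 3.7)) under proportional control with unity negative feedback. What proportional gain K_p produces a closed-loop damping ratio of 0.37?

Closed-loop characteristic equation: s² + 3.7s + K_p·2.4 = 0.
So ω_n = √(2.4K_p) and 2ζω_n = 3.7, giving ζ = 3.7/(2√(2.4K_p)).
Setting ζ = 0.37: √(2.4K_p) = 3.7/(2·0.37) = 5, so K_p = 25/2.4 = 10.4.

K_p = 10.4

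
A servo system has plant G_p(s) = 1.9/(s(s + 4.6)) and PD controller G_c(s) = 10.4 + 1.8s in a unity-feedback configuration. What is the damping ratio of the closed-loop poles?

ζ = 0.902

Forward path: (10.4 + 1.8s)·1.9/(s(s+4.6)). The closed-loop characteristic equation is s² + (4.6 + 1.9·1.8)s + 1.9·10.4 = 0.
That is s² + 8.02s + 19.76 = 0, so ω_n = 4.445 rad/s and ζ = 8.02/(2·4.445) = 0.9021.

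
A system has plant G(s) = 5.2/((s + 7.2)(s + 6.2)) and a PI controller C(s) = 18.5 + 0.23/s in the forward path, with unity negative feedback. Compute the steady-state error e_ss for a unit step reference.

0

The open loop C(s)G(s) has a pole at the origin (type 1), so the static position error constant is infinite and e_ss = 1/(1+∞) = 0.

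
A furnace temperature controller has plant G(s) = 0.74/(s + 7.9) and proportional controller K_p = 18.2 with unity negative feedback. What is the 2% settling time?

Closed-loop transfer function: T(s) = K_p·G(s)/(1 + K_p·G(s)) = 13.47/(s + 7.9 + 13.47) = 13.47/(s + 21.37).
Time constant τ = 1/21.37 = 0.0468 s, so the 2% settling time is about 4τ = 0.187 s.

T_s ≈ 0.187 s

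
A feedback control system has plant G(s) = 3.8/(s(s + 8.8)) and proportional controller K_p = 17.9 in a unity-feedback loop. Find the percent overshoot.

13.8%

The closed-loop denominator s² + 8.8s + 68.02 gives ω_n = √68.02 = 8.247 and ζ = 8.8/(2ω_n) = 0.5335.
%OS = 100·exp(−πζ/√(1−ζ²)) = 100·exp(−π·0.5335/√0.7154) = 13.8%.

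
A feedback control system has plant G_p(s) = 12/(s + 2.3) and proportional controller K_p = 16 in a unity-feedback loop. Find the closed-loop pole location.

s = -194.3

Closed-loop transfer function: T(s) = K_p·G_p(s)/(1 + K_p·G_p(s)) = 192/(s + 2.3 + 192) = 192/(s + 194.3).
The closed-loop pole is at s = −194.3.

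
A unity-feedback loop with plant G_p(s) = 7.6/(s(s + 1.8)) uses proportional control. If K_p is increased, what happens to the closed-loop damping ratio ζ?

ζ = 1.8/(2√(7.6K_p)); increasing K_p raises the denominator, so ζ falls.

decrease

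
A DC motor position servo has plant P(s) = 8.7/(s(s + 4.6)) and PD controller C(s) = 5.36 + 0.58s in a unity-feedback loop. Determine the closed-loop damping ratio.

Forward path: (5.36 + 0.58s)·8.7/(s(s+4.6)). The closed-loop characteristic equation is s² + (4.6 + 8.7·0.58)s + 8.7·5.36 = 0.
That is s² + 9.646s + 46.63 = 0, so ω_n = 6.829 rad/s and ζ = 9.646/(2·6.829) = 0.7063.

ζ = 0.706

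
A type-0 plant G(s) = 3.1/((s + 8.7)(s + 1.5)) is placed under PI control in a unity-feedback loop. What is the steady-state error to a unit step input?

The PI controller's integrator makes the forward path type 1, so e_ss to a step is zero.

0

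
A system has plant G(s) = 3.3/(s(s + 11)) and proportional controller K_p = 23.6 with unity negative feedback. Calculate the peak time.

From 1 + K_pG(s) = 0: s² + 11s + 77.88 = 0 ⇒ ω_n = 8.825, ζ = 0.6232.
Damped frequency ω_d = ω_n√(1−ζ²) = 6.901 rad/s, so peak time T_p = π/ω_d = 0.455 s.

T_p = 0.455 s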